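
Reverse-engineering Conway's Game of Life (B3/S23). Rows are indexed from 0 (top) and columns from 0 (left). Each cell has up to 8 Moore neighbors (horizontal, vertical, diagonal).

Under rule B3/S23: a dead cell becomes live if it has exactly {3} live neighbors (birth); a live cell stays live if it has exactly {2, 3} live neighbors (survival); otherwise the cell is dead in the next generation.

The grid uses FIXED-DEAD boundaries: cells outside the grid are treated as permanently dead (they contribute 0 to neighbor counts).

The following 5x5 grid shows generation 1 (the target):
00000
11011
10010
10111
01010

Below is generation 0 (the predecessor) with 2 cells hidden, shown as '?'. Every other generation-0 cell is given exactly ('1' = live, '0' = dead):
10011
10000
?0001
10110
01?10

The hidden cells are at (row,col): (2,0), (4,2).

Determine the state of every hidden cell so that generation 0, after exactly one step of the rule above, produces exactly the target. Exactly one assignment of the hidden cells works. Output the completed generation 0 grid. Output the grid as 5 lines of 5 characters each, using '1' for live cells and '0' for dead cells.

Answer: 10011
10000
10001
10110
01010

Derivation:
Hidden generation-0 cells (in order): (2,0), (4,2).
A hidden cell only influences target cells in its own 3x3 neighborhood. Try each of the 2^2 = 4 assignments, step the completed generation 0 forward once under B3/S23, and compare with the target:
  (2,0)=0 (4,2)=0 -> step gives (1,0)='0' but target has '1' -> reject
  (2,0)=0 (4,2)=1 -> step gives (1,0)='0' but target has '1' -> reject
  (2,0)=1 (4,2)=0 -> step reproduces the target at every cell -> ACCEPT
  (2,0)=1 (4,2)=1 -> step gives (3,2)='0' but target has '1' -> reject
Unique solution: (2,0)=live, (4,2)=dead.
Check: live-neighbor counts of every cell in the completed generation 0:
12111
23133
24231
24333
22422
Applying B3/S23 to generation 0 with these counts gives:
00000
11011
10010
10111
01010
which matches the target exactly.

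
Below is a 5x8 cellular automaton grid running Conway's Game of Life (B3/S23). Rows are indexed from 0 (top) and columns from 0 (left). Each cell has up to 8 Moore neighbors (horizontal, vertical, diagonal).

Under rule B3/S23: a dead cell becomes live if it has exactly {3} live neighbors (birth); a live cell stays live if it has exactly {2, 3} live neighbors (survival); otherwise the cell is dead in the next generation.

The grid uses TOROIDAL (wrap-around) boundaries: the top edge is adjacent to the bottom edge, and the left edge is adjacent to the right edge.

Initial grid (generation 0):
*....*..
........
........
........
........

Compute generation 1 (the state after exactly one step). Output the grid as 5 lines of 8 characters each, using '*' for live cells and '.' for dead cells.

Answer: ........
........
........
........
........

Derivation:
Simulating step by step:
Generation 0 (given above): 2 live cells
Generation 1: 0 live cells
(generation 1 grid is the final answer)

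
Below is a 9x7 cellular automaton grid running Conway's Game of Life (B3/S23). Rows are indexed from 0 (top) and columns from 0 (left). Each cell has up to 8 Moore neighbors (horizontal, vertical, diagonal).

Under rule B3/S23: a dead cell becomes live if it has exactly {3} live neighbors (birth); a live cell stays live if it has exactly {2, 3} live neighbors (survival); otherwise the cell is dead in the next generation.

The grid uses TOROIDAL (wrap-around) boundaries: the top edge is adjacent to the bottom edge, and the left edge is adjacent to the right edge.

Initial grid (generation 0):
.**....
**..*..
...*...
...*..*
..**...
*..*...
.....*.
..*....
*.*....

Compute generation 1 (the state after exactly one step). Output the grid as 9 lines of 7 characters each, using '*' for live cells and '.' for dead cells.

Simulating step by step:
Generation 0 (given above): 16 live cells
Generation 1: 20 live cells
(generation 1 grid is the final answer)

Answer: ..**...
**.*...
*.***..
...**..
..***..
..***..
.......
.*.....
..**...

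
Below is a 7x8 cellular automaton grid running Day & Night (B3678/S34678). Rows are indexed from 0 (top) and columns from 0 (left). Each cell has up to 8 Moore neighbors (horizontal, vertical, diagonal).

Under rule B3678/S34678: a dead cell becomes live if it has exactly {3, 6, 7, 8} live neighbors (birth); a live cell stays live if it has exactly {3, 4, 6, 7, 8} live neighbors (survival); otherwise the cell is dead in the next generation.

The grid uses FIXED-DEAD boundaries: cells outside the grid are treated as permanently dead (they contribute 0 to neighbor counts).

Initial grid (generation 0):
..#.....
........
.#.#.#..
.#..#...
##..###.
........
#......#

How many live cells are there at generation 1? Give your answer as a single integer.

Answer: 12

Derivation:
Simulating step by step:
Generation 0 (given above): 13 live cells
Generation 1: 12 live cells
........
..#.....
..#.#...
.#.##.#.
.....#..
##...##.
........
Population at generation 1: 12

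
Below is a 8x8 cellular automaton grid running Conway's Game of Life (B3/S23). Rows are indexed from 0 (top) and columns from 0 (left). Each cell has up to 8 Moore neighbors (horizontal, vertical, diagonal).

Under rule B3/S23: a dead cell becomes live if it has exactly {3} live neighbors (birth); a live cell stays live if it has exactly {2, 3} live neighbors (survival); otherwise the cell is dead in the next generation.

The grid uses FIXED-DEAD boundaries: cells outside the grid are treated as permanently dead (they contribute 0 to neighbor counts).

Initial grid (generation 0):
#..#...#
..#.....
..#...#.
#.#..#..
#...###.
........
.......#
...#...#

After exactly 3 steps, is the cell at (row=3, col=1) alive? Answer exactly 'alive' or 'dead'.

Simulating step by step:
Generation 0 (given above): 16 live cells
Generation 1: 13 live cells
........
.###....
..##....
...##...
.#..###.
.....##.
........
........
Generation 2: 8 live cells
..#.....
.#.#....
.#......
........
...#..#.
....#.#.
........
........
Generation 3: 5 live cells
..#.....
.#......
..#.....
........
.....#..
.....#..
........
........

Cell (3,1) at generation 3: 0 -> dead

Answer: dead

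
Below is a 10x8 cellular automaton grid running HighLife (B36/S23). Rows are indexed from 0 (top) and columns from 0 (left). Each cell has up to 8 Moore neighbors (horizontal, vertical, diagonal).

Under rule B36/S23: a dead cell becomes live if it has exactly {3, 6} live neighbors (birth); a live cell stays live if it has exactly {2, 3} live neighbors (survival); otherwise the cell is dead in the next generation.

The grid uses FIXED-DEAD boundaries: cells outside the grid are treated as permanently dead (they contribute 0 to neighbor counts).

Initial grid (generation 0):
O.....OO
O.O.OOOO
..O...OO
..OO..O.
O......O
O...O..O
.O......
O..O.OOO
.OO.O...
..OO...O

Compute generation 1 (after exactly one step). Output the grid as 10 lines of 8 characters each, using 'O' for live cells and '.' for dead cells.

Answer: .O.....O
...O....
..O.O...
.OOO..O.
.O.O..OO
OO......
OO..OO.O
O..OOOO.
.O..OO.O
.OOO....

Derivation:
Simulating step by step:
Generation 0 (given above): 32 live cells
Generation 1: 32 live cells
(generation 1 grid is the final answer)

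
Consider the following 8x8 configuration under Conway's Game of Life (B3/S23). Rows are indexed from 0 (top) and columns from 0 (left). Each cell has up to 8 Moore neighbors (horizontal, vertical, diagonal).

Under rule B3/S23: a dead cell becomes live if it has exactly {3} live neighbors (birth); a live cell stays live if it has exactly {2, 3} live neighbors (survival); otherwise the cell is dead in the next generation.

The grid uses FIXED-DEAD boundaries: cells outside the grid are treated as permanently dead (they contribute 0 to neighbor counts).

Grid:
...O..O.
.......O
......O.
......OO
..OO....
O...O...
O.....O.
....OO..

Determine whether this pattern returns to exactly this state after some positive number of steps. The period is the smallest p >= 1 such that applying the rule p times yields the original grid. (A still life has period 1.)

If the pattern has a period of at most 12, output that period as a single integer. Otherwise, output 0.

Answer: 0

Derivation:
Simulating and comparing each generation to the original:
Gen 0 (original, given above): 14 live cells
Gen 1: 10 live cells, differs from original
Gen 2: 10 live cells, differs from original
Gen 3: 7 live cells, differs from original
Gen 4: 4 live cells, differs from original
Gen 5: 0 live cells, differs from original
Gen 6: 0 live cells, differs from original
Gen 7: 0 live cells, differs from original
Gen 8: 0 live cells, differs from original
Gen 9: 0 live cells, differs from original
Gen 10: 0 live cells, differs from original
Gen 11: 0 live cells, differs from original
Gen 12: 0 live cells, differs from original
No period found within 12 steps.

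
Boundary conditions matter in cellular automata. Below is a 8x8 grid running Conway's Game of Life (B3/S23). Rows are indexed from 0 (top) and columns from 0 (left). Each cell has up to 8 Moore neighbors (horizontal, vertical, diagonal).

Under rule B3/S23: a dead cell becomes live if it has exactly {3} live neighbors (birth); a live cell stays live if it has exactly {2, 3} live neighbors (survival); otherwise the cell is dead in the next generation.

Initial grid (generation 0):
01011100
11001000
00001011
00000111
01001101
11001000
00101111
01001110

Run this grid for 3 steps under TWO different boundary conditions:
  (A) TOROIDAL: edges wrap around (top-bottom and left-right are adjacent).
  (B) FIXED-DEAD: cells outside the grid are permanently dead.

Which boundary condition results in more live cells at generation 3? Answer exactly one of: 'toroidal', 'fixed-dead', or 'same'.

Answer: fixed-dead

Derivation:
Under TOROIDAL boundary, generation 3:
00000000
00100100
00000000
00100001
10010000
00010000
00010011
10000011
Population = 13

Under FIXED-DEAD boundary, generation 3:
00001100
11001100
00000000
01000000
01110000
00110011
01100011
00000000
Population = 18

Comparison: toroidal=13, fixed-dead=18 -> fixed-dead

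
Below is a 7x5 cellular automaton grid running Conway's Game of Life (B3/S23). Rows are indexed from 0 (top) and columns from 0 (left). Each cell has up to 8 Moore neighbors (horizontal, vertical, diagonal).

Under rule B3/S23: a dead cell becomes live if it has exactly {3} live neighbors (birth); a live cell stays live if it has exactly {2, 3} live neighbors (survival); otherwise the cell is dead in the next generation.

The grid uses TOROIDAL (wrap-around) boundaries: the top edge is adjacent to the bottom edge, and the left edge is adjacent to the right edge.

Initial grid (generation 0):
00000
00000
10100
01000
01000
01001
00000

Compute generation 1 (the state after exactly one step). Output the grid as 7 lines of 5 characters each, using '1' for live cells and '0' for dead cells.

Simulating step by step:
Generation 0 (given above): 6 live cells
Generation 1: 7 live cells
(generation 1 grid is the final answer)

Answer: 00000
00000
01000
11100
01100
10000
00000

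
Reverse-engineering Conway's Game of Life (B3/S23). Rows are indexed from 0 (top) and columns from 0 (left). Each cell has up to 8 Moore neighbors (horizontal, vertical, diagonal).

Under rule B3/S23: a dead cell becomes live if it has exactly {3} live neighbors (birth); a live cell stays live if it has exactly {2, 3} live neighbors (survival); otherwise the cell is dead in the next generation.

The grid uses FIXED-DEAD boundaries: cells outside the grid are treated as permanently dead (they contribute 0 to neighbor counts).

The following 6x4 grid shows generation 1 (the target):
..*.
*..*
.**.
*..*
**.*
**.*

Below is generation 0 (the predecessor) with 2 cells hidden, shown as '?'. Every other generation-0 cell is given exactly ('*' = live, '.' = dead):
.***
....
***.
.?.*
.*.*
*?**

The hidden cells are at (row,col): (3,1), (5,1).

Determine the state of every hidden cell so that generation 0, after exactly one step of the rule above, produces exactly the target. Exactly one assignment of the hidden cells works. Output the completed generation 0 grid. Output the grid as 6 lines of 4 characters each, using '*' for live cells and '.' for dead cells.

Answer: .***
....
***.
...*
.*.*
****

Derivation:
Hidden generation-0 cells (in order): (3,1), (5,1).
A hidden cell only influences target cells in its own 3x3 neighborhood. Try each of the 2^2 = 4 assignments, step the completed generation 0 forward once under B3/S23, and compare with the target:
  (3,1)=. (5,1)=. -> step gives (4,0)='.' but target has '*' -> reject
  (3,1)=. (5,1)=* -> step reproduces the target at every cell -> ACCEPT
  (3,1)=* (5,1)=. -> step gives (2,0)='*' but target has '.' -> reject
  (3,1)=* (5,1)=* -> step gives (2,0)='*' but target has '.' -> reject
Unique solution: (3,1)=dead, (5,1)=live.
Check: live-neighbor counts of every cell in the completed generation 0:
1121
3553
1222
3452
3363
2342
Applying B3/S23 to generation 0 with these counts gives:
..*.
*..*
.**.
*..*
**.*
**.*
which matches the target exactly.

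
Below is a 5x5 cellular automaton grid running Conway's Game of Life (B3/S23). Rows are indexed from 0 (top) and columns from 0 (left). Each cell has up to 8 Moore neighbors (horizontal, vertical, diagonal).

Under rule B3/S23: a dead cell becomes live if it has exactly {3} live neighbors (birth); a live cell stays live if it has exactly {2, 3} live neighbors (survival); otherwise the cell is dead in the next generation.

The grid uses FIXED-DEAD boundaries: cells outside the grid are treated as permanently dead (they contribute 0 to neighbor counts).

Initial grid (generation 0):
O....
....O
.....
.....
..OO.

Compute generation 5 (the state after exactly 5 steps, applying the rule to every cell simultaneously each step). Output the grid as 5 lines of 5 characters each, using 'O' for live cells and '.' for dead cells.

Simulating step by step:
Generation 0 (given above): 4 live cells
Generation 1: 0 live cells
.....
.....
.....
.....
.....
Generation 2: 0 live cells
.....
.....
.....
.....
.....
Generation 3: 0 live cells
.....
.....
.....
.....
.....
Generation 4: 0 live cells
.....
.....
.....
.....
.....
Generation 5: 0 live cells
(generation 5 grid is the final answer)

Answer: .....
.....
.....
.....
.....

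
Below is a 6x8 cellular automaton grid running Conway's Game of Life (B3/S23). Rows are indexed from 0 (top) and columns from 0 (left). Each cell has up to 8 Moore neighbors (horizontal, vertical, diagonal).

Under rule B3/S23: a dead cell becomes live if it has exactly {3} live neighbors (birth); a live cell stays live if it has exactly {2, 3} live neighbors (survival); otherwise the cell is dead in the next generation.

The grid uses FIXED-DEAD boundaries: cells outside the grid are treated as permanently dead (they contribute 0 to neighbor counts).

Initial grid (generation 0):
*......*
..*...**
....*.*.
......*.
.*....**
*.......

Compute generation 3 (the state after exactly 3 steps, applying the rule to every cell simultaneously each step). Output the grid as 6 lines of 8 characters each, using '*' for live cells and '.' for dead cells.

Simulating step by step:
Generation 0 (given above): 12 live cells
Generation 1: 9 live cells
......**
.....***
......*.
......*.
......**
........
Generation 2: 7 live cells
.....*.*
.....*..
........
.....**.
......**
........
Generation 3: 10 live cells
(generation 3 grid is the final answer)

Answer: ......*.
......*.
.....**.
.....***
.....***
........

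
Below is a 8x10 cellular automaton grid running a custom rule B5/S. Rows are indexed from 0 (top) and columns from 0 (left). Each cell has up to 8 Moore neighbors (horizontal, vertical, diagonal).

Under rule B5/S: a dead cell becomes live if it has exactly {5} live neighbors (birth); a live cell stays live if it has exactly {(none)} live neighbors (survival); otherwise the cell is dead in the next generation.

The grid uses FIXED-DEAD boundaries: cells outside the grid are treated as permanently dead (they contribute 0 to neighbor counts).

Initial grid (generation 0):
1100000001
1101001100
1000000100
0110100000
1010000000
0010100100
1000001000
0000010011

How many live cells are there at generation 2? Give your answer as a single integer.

Simulating step by step:
Generation 0 (given above): 23 live cells
Generation 1: 3 live cells
0000000000
0000000000
0100000000
0000000000
0101000000
0000000000
0000000000
0000000000
Generation 2: 0 live cells
0000000000
0000000000
0000000000
0000000000
0000000000
0000000000
0000000000
0000000000
Population at generation 2: 0

Answer: 0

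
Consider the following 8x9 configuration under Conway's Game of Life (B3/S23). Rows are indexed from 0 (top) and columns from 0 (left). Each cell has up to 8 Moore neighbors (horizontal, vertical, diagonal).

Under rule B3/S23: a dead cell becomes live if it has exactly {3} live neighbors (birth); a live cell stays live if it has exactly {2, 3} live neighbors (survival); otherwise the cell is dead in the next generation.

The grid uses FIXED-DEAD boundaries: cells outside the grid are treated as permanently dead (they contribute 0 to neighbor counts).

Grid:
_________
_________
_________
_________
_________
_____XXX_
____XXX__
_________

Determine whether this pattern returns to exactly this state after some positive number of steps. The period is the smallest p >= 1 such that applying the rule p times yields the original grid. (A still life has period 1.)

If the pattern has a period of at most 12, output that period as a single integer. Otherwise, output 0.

Answer: 2

Derivation:
Simulating and comparing each generation to the original:
Gen 0 (original, given above): 6 live cells
Gen 1: 6 live cells, differs from original
Gen 2: 6 live cells, MATCHES original -> period = 2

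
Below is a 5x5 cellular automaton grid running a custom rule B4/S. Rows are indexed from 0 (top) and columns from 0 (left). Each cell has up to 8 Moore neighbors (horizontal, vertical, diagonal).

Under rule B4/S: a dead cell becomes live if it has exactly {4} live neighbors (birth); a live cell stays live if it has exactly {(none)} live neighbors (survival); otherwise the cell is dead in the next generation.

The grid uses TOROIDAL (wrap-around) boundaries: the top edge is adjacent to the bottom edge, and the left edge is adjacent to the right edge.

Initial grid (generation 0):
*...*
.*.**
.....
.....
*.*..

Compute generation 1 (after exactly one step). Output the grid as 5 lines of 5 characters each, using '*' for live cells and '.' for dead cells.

Answer: .*.*.
*....
.....
.....
.....

Derivation:
Simulating step by step:
Generation 0 (given above): 7 live cells
Generation 1: 3 live cells
(generation 1 grid is the final answer)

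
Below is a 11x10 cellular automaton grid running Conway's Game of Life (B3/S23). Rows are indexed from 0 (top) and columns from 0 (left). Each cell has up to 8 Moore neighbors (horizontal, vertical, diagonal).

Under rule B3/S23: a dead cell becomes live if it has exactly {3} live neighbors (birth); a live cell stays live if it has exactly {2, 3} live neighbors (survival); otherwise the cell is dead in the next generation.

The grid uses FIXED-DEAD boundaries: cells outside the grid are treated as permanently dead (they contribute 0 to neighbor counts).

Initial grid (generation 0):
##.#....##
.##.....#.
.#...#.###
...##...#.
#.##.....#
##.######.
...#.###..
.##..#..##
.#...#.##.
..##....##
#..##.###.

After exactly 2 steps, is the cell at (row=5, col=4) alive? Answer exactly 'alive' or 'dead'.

Answer: dead

Derivation:
Simulating step by step:
Generation 0 (given above): 51 live cells
Generation 1: 42 live cells
##......##
..........
.#.##..#.#
.#.##..#..
#.....#..#
##......#.
#..#.....#
.##..#...#
.#.##.##..
.###.#...#
..###..###
Generation 2: 40 live cells
..........
###......#
...##...#.
##.#####..
#.#....##.
##......##
#.......##
##...##.#.
#.....#.#.
.#...#...#
.#..#...##

Cell (5,4) at generation 2: 0 -> dead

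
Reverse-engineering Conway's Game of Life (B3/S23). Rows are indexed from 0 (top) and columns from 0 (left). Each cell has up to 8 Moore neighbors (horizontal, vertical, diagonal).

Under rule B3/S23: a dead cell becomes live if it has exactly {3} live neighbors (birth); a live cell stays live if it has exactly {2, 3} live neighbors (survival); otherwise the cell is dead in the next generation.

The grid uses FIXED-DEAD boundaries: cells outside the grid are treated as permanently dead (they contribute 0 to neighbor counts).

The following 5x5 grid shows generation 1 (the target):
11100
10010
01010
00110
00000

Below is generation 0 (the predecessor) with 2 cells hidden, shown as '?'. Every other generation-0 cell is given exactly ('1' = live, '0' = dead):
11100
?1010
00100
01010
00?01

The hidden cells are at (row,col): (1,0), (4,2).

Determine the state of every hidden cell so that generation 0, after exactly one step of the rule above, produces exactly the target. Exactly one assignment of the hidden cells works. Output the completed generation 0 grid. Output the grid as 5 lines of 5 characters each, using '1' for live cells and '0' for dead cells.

Hidden generation-0 cells (in order): (1,0), (4,2).
A hidden cell only influences target cells in its own 3x3 neighborhood. Try each of the 2^2 = 4 assignments, step the completed generation 0 forward once under B3/S23, and compare with the target:
  (1,0)=0 (4,2)=0 -> step reproduces the target at every cell -> ACCEPT
  (1,0)=0 (4,2)=1 -> step gives (3,1)='1' but target has '0' -> reject
  (1,0)=1 (4,2)=0 -> step gives (0,1)='0' but target has '1' -> reject
  (1,0)=1 (4,2)=1 -> step gives (0,1)='0' but target has '1' -> reject
Unique solution: (1,0)=dead, (4,2)=dead.
Check: live-neighbor counts of every cell in the completed generation 0:
23321
34521
23432
11322
11221
Applying B3/S23 to generation 0 with these counts gives:
11100
10010
01010
00110
00000
which matches the target exactly.

Answer: 11100
01010
00100
01010
00001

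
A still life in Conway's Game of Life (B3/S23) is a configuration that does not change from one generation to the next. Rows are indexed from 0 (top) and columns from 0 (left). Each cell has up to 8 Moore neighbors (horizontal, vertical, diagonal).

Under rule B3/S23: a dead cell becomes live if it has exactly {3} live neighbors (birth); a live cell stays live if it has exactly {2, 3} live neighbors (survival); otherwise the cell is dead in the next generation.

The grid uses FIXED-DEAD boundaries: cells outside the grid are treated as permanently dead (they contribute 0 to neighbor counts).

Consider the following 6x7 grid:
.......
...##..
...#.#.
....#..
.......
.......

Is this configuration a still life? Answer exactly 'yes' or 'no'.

Compute generation 1 and compare to generation 0 (given above):
Generation 1:
.......
...##..
...#.#.
....#..
.......
.......
The grids are IDENTICAL -> still life.

Answer: yes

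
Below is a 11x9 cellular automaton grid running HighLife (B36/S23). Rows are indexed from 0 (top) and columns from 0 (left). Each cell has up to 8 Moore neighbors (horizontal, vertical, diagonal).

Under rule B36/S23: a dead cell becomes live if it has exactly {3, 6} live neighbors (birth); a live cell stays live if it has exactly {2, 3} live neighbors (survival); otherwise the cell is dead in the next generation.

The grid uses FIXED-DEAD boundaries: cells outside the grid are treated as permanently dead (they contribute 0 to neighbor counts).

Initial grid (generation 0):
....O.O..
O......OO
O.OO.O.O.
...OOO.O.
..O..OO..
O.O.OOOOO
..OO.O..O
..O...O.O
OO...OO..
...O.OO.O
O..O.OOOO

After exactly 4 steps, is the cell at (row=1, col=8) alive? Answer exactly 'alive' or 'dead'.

Answer: alive

Derivation:
Simulating step by step:
Generation 0 (given above): 45 live cells
Generation 1: 38 live cells
.......O.
.O.OOO.OO
.OOO.O.O.
.O....OO.
.OO.O...O
..O.....O
..O....OO
..OOO.O..
.OO.O....
OOO....OO
.....O..O
Generation 2: 47 live cells
....O.OOO
.O.O.O.OO
OO.O.OO..
O.O.OOOOO
.OOO....O
..O.....O
.OO....OO
....OO.O.
O..OOO.O.
O.OO...OO
.O.....OO
Generation 3: 42 live cells
....OOO.O
OO.O..O.O
O..OO..O.
OO......O
....OOO.O
........O
.OOO..OOO
.OO..O.O.
.OO..O.O.
O.OO.....
.OO....OO
Generation 4: 44 live cells
....OOO..
OOOO..O.O
...OO..OO
OO.O..O.O
.....O..O
..OOO..OO
.O.O..O.O
O...OOO..
O...O....
OO.O..OOO
.OOO.....

Cell (1,8) at generation 4: 1 -> alive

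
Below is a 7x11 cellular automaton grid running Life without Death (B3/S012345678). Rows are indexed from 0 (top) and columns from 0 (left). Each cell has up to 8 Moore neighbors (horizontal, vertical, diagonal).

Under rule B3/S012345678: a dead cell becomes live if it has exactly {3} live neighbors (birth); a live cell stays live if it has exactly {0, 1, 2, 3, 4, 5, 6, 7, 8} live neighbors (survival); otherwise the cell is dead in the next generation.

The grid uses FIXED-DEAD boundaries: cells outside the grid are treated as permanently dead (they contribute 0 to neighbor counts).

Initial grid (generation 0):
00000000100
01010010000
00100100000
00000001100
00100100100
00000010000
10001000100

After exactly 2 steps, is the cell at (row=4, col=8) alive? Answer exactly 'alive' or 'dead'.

Simulating step by step:
Generation 0 (given above): 15 live cells
Generation 1: 22 live cells
00000000100
01110010000
00100111000
00000011100
00100110100
00000111000
10001000100
Generation 2: 32 live cells
00100000100
01110110000
01110111100
00000011100
00100110100
00001111100
10001111100

Cell (4,8) at generation 2: 1 -> alive

Answer: alive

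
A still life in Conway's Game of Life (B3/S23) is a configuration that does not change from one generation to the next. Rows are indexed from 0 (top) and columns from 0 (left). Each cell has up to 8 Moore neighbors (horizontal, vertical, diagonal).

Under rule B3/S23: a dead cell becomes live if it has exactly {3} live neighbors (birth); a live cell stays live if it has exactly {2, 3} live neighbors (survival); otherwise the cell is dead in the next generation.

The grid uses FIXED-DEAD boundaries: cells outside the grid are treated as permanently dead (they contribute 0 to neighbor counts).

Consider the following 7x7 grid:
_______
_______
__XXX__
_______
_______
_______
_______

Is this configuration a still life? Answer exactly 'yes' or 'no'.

Compute generation 1 and compare to generation 0 (given above):
Generation 1:
_______
___X___
___X___
___X___
_______
_______
_______
Cell (1,3) differs: gen0=0 vs gen1=1 -> NOT a still life.

Answer: no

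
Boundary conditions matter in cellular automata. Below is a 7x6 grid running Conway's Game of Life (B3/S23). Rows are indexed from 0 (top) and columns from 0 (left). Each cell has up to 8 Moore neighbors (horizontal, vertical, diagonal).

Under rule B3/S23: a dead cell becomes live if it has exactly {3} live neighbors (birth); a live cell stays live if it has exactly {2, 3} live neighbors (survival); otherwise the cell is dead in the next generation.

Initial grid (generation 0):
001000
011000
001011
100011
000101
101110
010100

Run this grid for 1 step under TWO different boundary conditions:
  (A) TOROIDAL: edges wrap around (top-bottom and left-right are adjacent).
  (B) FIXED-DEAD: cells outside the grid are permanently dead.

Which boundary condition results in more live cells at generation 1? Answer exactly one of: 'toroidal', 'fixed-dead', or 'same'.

Under TOROIDAL boundary, generation 1:
000100
011000
001010
100000
011000
110001
010010
Population = 13

Under FIXED-DEAD boundary, generation 1:
011000
011000
001011
000000
011001
010000
010110
Population = 14

Comparison: toroidal=13, fixed-dead=14 -> fixed-dead

Answer: fixed-dead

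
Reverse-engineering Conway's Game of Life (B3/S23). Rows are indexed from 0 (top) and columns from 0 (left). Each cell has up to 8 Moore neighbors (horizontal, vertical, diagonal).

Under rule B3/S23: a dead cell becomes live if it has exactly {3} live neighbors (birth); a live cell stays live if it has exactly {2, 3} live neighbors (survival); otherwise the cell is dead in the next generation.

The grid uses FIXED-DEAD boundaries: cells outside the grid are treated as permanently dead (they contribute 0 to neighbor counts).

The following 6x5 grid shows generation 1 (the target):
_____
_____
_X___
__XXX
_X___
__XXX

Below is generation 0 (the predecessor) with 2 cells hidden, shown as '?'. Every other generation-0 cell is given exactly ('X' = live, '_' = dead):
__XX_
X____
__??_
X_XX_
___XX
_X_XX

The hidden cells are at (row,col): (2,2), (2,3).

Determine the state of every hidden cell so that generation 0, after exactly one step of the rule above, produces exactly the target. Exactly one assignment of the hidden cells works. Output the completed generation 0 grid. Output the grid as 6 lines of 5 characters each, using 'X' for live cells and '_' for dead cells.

Answer: __XX_
X____
_____
X_XX_
___XX
_X_XX

Derivation:
Hidden generation-0 cells (in order): (2,2), (2,3).
A hidden cell only influences target cells in its own 3x3 neighborhood. Try each of the 2^2 = 4 assignments, step the completed generation 0 forward once under B3/S23, and compare with the target:
  (2,2)=_ (2,3)=_ -> step reproduces the target at every cell -> ACCEPT
  (2,2)=_ (2,3)=X -> step gives (1,2)='X' but target has '_' -> reject
  (2,2)=X (2,3)=_ -> step gives (1,1)='X' but target has '_' -> reject
  (2,2)=X (2,3)=X -> step gives (1,1)='X' but target has '_' -> reject
Unique solution: (2,2)=dead, (2,3)=dead.
Check: live-neighbor counts of every cell in the completed generation 0:
12111
02221
23221
02233
23554
10333
Applying B3/S23 to generation 0 with these counts gives:
_____
_____
_X___
__XXX
_X___
__XXX
which matches the target exactly.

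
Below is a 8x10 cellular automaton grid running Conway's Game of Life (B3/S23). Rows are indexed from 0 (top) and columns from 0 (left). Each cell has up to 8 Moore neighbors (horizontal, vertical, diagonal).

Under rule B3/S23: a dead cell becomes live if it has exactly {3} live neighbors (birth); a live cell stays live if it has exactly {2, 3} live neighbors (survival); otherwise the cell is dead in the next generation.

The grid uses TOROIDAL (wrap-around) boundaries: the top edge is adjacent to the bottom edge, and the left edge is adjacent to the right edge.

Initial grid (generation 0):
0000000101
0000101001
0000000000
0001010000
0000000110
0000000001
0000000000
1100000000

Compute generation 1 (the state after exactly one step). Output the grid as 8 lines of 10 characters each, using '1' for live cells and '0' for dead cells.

Answer: 0000000011
0000000010
0000110000
0000000000
0000000010
0000000010
1000000000
1000000000

Derivation:
Simulating step by step:
Generation 0 (given above): 12 live cells
Generation 1: 9 live cells
(generation 1 grid is the final answer)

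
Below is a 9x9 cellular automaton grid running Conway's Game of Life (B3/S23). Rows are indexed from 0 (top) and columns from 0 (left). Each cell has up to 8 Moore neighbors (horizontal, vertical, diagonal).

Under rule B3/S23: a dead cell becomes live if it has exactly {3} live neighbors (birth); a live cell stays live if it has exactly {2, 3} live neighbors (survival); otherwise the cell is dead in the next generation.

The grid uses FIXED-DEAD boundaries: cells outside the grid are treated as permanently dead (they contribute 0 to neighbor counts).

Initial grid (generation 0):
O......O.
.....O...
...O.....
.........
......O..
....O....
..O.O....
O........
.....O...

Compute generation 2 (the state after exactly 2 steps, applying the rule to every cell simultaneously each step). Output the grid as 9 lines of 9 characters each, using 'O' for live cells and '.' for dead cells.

Answer: .........
.........
.........
.........
.........
....O....
....O....
.........
.........

Derivation:
Simulating step by step:
Generation 0 (given above): 10 live cells
Generation 1: 3 live cells
.........
.........
.........
.........
.........
...O.O...
...O.....
.........
.........
Generation 2: 2 live cells
(generation 2 grid is the final answer)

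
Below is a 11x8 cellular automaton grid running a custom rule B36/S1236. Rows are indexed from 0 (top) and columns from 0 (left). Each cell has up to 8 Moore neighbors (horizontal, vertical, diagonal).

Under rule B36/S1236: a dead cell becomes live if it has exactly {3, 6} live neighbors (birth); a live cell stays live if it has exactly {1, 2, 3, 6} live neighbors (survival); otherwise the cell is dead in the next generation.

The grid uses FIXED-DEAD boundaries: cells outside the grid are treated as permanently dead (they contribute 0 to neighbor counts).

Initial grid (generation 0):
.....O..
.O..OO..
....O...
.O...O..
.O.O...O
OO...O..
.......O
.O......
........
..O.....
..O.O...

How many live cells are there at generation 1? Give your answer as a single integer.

Simulating step by step:
Generation 0 (given above): 18 live cells
Generation 1: 22 live cells
....OO..
....OO..
....O...
.OO.OO..
.O..O.O.
OOO...O.
OO......
........
........
..OO....
..OO....
Population at generation 1: 22

Answer: 22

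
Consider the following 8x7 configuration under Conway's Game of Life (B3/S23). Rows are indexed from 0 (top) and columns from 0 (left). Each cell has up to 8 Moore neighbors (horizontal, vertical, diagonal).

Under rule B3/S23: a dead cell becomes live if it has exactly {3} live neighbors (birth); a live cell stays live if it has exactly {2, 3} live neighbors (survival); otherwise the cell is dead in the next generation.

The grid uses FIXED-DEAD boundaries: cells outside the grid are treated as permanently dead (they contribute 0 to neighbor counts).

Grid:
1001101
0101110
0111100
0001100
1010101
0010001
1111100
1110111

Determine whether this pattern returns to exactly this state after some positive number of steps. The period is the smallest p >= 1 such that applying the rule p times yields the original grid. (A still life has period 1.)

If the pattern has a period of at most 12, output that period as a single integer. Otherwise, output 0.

Simulating and comparing each generation to the original:
Gen 0 (original, given above): 31 live cells
Gen 1: 16 live cells, differs from original
Gen 2: 18 live cells, differs from original
Gen 3: 14 live cells, differs from original
Gen 4: 14 live cells, differs from original
Gen 5: 5 live cells, differs from original
Gen 6: 3 live cells, differs from original
Gen 7: 2 live cells, differs from original
Gen 8: 0 live cells, differs from original
Gen 9: 0 live cells, differs from original
Gen 10: 0 live cells, differs from original
Gen 11: 0 live cells, differs from original
Gen 12: 0 live cells, differs from original
No period found within 12 steps.

Answer: 0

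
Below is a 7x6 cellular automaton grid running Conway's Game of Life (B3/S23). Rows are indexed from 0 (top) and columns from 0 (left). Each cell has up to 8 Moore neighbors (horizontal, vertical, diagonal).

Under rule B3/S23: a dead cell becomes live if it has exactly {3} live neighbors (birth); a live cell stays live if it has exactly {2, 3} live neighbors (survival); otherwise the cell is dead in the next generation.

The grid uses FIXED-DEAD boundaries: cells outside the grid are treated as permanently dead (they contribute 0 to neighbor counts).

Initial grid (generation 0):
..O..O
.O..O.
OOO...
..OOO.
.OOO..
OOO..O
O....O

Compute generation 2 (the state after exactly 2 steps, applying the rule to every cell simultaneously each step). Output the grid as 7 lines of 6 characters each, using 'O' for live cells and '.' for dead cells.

Answer: ......
......
OO.OO.
OO....
OO.OO.
OO....
......

Derivation:
Simulating step by step:
Generation 0 (given above): 19 live cells
Generation 1: 11 live cells
......
O..O..
O...O.
O...O.
O.....
O..OO.
O.....
Generation 2: 12 live cells
(generation 2 grid is the final answer)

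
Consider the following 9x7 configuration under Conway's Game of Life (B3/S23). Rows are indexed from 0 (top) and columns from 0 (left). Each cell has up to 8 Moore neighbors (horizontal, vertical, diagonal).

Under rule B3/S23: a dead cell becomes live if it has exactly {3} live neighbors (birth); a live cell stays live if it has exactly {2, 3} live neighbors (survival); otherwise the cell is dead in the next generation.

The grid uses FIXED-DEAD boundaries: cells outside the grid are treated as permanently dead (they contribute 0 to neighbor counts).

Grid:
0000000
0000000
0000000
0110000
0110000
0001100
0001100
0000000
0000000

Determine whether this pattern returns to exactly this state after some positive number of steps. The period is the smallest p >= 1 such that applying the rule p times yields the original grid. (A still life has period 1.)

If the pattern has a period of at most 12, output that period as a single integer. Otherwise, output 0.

Answer: 2

Derivation:
Simulating and comparing each generation to the original:
Gen 0 (original, given above): 8 live cells
Gen 1: 6 live cells, differs from original
Gen 2: 8 live cells, MATCHES original -> period = 2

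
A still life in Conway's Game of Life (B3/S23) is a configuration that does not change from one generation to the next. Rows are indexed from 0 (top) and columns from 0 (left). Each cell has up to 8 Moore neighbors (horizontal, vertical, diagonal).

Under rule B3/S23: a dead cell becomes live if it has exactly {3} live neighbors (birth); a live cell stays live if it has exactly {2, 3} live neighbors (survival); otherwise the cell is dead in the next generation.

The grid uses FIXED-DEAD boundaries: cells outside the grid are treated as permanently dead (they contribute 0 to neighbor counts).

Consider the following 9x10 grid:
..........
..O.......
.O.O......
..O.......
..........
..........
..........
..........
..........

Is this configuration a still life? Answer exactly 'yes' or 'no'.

Compute generation 1 and compare to generation 0 (given above):
Generation 1:
..........
..O.......
.O.O......
..O.......
..........
..........
..........
..........
..........
The grids are IDENTICAL -> still life.

Answer: yes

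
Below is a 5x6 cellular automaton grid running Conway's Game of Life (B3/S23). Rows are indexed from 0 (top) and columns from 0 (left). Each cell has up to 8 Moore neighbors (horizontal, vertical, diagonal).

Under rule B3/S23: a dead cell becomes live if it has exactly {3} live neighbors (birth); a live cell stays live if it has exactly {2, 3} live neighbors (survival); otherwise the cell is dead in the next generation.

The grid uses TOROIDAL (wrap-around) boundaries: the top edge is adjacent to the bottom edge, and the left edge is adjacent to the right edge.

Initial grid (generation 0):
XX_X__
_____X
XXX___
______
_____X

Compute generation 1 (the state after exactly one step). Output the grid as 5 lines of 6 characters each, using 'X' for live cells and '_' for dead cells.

Answer: X___XX
_____X
XX____
XX____
X_____

Derivation:
Simulating step by step:
Generation 0 (given above): 8 live cells
Generation 1: 9 live cells
(generation 1 grid is the final answer)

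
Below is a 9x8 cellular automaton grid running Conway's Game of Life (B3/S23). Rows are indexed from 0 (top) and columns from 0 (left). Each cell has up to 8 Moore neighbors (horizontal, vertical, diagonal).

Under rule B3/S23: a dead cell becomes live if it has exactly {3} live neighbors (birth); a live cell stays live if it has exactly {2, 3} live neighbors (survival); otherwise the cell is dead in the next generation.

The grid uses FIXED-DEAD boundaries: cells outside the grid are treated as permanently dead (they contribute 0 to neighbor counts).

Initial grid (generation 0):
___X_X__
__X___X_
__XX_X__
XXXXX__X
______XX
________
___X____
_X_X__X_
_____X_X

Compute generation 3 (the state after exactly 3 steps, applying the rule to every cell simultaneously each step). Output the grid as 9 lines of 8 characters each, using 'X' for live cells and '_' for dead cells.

Simulating step by step:
Generation 0 (given above): 21 live cells
Generation 1: 19 live cells
________
__X__XX_
_____XX_
_X__XX_X
_XXX__XX
________
__X_____
__X_X_X_
______X_
Generation 2: 20 live cells
________
_____XX_
_______X
_X_XX__X
_XXXXXXX
_X_X____
___X____
___X_X__
_____X__
Generation 3: 16 live cells
(generation 3 grid is the final answer)

Answer: ________
______X_
____XX_X
_X_____X
XX___XXX
_X___XX_
___X____
________
____X___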